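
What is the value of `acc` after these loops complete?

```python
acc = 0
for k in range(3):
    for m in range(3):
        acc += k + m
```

Sum of all k+m for k,m in 3x3
`acc` takes the values: 0 → 1 → 3 → 4 → 6 → 9 → 11 → 14 → 18

Answer: 18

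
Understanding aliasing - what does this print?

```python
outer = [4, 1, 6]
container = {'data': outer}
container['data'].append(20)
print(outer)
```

Key concept: dict holds reference to list.
Step by step:
`outer = [4, 1, 6]` → outer = [4, 1, 6]
`container = {'data': outer}` → container = {'data': [4, 1, 6]}
`container['data'].append(20)` → outer = [4, 1, 6, 20]; container = {'data': [4, 1, 6, 20]}
`print(outer)` → prints [4, 1, 6, 20]

Answer: [4, 1, 6, 20]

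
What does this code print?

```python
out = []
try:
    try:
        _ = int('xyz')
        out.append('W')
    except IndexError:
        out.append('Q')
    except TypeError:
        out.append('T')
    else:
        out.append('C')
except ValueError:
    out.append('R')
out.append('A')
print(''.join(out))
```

Execution trace: 'R' (outer except ValueError) → 'A' (after the try/except). Output: RA

Answer: RA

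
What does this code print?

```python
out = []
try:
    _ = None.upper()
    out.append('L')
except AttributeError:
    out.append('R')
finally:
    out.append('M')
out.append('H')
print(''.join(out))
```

Execution trace: 'R' (except AttributeError) → 'M' (finally) → 'H' (after the try/except). Output: RMH

Answer: RMH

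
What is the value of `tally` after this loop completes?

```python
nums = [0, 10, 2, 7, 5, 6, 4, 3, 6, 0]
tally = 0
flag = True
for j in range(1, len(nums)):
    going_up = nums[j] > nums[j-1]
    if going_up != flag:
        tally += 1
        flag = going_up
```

Count direction changes in [0, 10, 2, 7, 5, 6, 4, 3, 6, 0]
`tally` takes the values: 0 → 1 → 2 → 3 → 4 → 5 → 6 → 7

Answer: 7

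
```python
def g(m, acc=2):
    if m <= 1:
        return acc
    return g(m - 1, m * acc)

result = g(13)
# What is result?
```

Accumulator trace (n, acc): (13, 2) -> (12, 26) -> (11, 312) -> (10, 3432) -> (9, 34320) -> (8, 308880) -> (7, 2471040) -> (6, 17297280) -> (5, 103783680) -> (4, 518918400) -> (3, 2075673600) -> (2, 6227020800) -> (1, 12454041600) -> return 12454041600

Answer: 12454041600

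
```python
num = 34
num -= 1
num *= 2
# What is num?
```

Trace:
`num = 34` → num = 34
`num -= 1` → num = 33
`num *= 2` → num = 66
So num = 66

Answer: 66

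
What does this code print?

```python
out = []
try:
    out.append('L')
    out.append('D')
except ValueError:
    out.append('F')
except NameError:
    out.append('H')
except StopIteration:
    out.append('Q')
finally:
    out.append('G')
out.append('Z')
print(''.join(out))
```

Execution trace: 'L' (try body) → 'D' (try body, no exception) → 'G' (finally) → 'Z' (after the try/except). Output: LDGZ

Answer: LDGZ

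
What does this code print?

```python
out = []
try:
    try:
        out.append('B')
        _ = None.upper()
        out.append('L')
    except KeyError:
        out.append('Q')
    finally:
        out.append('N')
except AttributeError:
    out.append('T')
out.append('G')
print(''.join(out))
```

Execution trace: 'B' (inner try body) → 'N' (inner finally) → 'T' (outer except AttributeError) → 'G' (after the try/except). Output: BNTG

Answer: BNTG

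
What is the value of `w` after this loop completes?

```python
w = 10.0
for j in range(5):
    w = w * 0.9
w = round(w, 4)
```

Exponential decay: 10.0 * 0.9^5
`w` takes the values: 10.0 → 9.0 → 8.1 → 7.29 → 6.561 → 5.9049

Answer: 5.9049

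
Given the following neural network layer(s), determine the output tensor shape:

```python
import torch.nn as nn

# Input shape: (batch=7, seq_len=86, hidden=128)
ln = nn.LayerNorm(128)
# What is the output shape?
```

Input: (7, 86, 128) -> Output: (7, 86, 128)

Answer: (7, 86, 128)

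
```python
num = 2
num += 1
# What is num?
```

Trace:
`num = 2` → num = 2
`num += 1` → num = 3
So num = 3

Answer: 3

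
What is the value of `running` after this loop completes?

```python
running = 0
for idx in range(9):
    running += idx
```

Sum of 0 to 8 = 36
`running` takes the values: 0 → 1 → 3 → 6 → 10 → 15 → 21 → 28 → 36

Answer: 36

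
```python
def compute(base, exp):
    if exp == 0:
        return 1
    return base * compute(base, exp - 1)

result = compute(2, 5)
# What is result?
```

compute(2, 5) = 2 * 2 * 2 * 2 * 2 = 32

Answer: 32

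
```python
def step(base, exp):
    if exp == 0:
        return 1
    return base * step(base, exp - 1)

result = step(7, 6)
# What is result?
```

step(7, 6) = 7 * 7 * 7 * 7 * 7 * 7 = 117649

Answer: 117649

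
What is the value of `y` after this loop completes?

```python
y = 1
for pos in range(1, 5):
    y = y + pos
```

Start at 1, add 1 through 4
`y` takes the values: 1 → 2 → 4 → 7 → 11

Answer: 11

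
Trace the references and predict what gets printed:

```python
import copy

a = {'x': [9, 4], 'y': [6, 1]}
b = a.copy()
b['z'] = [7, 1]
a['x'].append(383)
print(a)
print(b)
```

Key concept: shallow copy of dict with mutable values.
Step by step:
`a = {'x': [9, 4], 'y': [6, 1]}` → a = {'x': [9, 4], 'y': [6, 1]}
`b = a.copy()` → b = {'x': [9, 4], 'y': [6, 1]}
`b['z'] = [7, 1]` → b = {'x': [9, 4], 'y': [6, 1], 'z': [7, 1]}
`a['x'].append(383)` → a = {'x': [9, 4, 383], 'y': [6, 1]}; b = {'x': [9, 4, 383], 'y': [6, 1], 'z': [7, 1]}
`print(a)` → prints {'x': [9, 4, 383], 'y': [6, 1]}
`print(b)` → prints {'x': [9, 4, 383], 'y': [6, 1], 'z': [7, 1]}

Answer:
{'x': [9, 4, 383], 'y': [6, 1]}
{'x': [9, 4, 383], 'y': [6, 1], 'z': [7, 1]}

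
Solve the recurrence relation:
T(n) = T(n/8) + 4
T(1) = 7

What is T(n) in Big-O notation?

Each step divides n by 8 and adds 4. After log_8(n) steps we reach T(1)=7. So T(n) = 4·log_8(n) + 7 = O(log n).

Answer: O(log n)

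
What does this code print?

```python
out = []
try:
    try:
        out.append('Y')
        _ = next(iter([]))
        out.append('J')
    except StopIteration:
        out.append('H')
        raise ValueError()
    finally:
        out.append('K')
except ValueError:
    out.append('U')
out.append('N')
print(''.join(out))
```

Execution trace: 'Y' (inner try body) → 'H' (inner except StopIteration) → 'K' (inner finally) → 'U' (outer except ValueError) → 'N' (after the try/except). Output: YHKUN

Answer: YHKUN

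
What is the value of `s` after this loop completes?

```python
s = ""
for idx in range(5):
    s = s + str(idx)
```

Concatenate digits 0 to 4
`s` takes the values: "" → "0" → "01" → "012" → "0123" → "01234"

Answer: "01234"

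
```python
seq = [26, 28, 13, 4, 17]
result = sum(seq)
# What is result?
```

Trace:
`seq = [26, 28, 13, 4, 17]` → seq = [26, 28, 13, 4, 17]
`result = sum(seq)` → result = 88
So result = 88

Answer: 88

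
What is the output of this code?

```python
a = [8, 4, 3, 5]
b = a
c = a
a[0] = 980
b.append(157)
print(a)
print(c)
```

Key concept: multiple aliases.
Step by step:
`a = [8, 4, 3, 5]` → a = [8, 4, 3, 5]
`b = a` → b = [8, 4, 3, 5] (same object as a)
`c = a` → c = [8, 4, 3, 5] (same object as a, b)
`a[0] = 980` → a = [980, 4, 3, 5] (same object as b, c); b = [980, 4, 3, 5] (same object as a, c); c = [980, 4, 3, 5] (same object as a, b)
`b.append(157)` → a = [980, 4, 3, 5, 157] (same object as b, c); b = [980, 4, 3, 5, 157] (same object as a, c); c = [980, 4, 3, 5, 157] (same object as a, b)
`print(a)` → prints [980, 4, 3, 5, 157]
`print(c)` → prints [980, 4, 3, 5, 157]

Answer:
[980, 4, 3, 5, 157]
[980, 4, 3, 5, 157]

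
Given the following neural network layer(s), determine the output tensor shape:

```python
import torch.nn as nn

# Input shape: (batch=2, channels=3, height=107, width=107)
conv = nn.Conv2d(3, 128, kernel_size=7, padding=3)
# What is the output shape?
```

Input: (2, 3, 107, 107) -> Output: (2, 128, 107, 107)

Answer: (2, 128, 107, 107)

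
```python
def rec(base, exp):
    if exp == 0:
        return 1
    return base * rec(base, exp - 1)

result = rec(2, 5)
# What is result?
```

rec(2, 5) = 2 * 2 * 2 * 2 * 2 = 32

Answer: 32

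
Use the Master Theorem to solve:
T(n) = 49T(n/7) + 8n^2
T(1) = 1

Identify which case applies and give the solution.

a=49, b=7, f(n)=8n^2. log_7(49) = 2. Since c=2 = 2, Case 2 applies: T(n) = Θ(n^log_b(a) · log n) = O(n^2 log n).

Answer: O(n^2 log n) - Case 2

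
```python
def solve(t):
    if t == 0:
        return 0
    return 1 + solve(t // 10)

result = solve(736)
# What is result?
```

Count of digits of 736: 3

Answer: 3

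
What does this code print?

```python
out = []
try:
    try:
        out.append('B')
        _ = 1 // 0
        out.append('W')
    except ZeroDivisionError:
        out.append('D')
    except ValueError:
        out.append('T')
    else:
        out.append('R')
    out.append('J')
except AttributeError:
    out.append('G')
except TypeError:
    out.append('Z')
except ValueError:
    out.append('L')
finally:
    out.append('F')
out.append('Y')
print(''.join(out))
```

Execution trace: 'B' (inner try body) → 'D' (inner except ZeroDivisionError) → 'J' (try body, no exception) → 'F' (finally) → 'Y' (after the try/except). Output: BDJFY

Answer: BDJFY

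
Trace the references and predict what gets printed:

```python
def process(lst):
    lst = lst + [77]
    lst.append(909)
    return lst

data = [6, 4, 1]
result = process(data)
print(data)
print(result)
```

Key concept: rebinding parameter vs mutation.
Step by step:
`data = [6, 4, 1]` → data = [6, 4, 1]
`result = process(data)` → result = [6, 4, 1, 77, 909]
`print(data)` → prints [6, 4, 1]
`print(result)` → prints [6, 4, 1, 77, 909]

Answer:
[6, 4, 1]
[6, 4, 1, 77, 909]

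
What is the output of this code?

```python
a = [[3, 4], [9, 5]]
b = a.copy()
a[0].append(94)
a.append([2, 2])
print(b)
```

Key concept: shallow copy with nested lists.
Step by step:
`a = [[3, 4], [9, 5]]` → a = [[3, 4], [9, 5]]
`b = a.copy()` → b = [[3, 4], [9, 5]]
`a[0].append(94)` → a = [[3, 4, 94], [9, 5]]; b = [[3, 4, 94], [9, 5]]
`a.append([2, 2])` → a = [[3, 4, 94], [9, 5], [2, 2]]
`print(b)` → prints [[3, 4, 94], [9, 5]]

Answer: [[3, 4, 94], [9, 5]]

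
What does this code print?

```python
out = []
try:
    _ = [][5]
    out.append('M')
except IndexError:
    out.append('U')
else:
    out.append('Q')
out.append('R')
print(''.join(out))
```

Execution trace: 'U' (except IndexError) → 'R' (after the try/except). Output: UR

Answer: UR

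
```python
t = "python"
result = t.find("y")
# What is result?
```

Trace:
`t = "python"` → t = 'python'
`result = t.find("y")` → result = 1
So result = 1

Answer: 1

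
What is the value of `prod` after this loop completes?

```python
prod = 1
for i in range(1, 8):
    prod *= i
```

7! = 5040
`prod` takes the values: 1 → 2 → 6 → 24 → 120 → 720 → 5040

Answer: 5040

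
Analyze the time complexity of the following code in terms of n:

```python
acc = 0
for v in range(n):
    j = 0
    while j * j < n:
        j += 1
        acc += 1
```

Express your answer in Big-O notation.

Each loop level contributes: n × √n. Multiplying the contributions gives O(n√n).

Answer: O(n√n)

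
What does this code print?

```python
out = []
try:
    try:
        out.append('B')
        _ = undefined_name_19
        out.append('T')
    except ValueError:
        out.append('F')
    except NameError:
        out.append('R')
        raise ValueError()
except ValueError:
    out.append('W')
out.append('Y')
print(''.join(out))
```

Execution trace: 'B' (inner try body) → 'R' (inner except NameError) → 'W' (outer except ValueError) → 'Y' (after the try/except). Output: BRWY

Answer: BRWY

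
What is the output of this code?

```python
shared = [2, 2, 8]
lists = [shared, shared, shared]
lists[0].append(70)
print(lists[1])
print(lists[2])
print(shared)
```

Key concept: list of same reference.
Step by step:
`shared = [2, 2, 8]` → shared = [2, 2, 8]
`lists = [shared, shared, shared]` → lists = [[2, 2, 8], [2, 2, 8], [2, 2, 8]]
`lists[0].append(70)` → shared = [2, 2, 8, 70]; lists = [[2, 2, 8, 70], [2, 2, 8, 70], [2, 2, 8, 70]]
`print(lists[1])` → prints [2, 2, 8, 70]
`print(lists[2])` → prints [2, 2, 8, 70]
`print(shared)` → prints [2, 2, 8, 70]

Answer:
[2, 2, 8, 70]
[2, 2, 8, 70]
[2, 2, 8, 70]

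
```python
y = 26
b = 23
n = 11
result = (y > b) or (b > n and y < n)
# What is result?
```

Trace:
`y = 26` → y = 26
`b = 23` → b = 23
`n = 11` → n = 11
`result = (y > b) or (b > n and y < n)` → result = True
So result = True

Answer: True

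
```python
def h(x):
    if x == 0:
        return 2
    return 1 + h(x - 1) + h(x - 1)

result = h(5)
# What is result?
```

h(x) = 1 + 2·h(x-1), h(0)=2. Closed form: (2+1)·2^5 - 1 = 95.

Answer: 95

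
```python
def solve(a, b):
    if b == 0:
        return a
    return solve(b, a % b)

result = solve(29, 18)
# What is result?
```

solve(29, 18) -> solve(18, 11) -> solve(11, 7) -> solve(7, 4) -> solve(4, 3) -> solve(3, 1) -> solve(1, 0) -> 1

Answer: 1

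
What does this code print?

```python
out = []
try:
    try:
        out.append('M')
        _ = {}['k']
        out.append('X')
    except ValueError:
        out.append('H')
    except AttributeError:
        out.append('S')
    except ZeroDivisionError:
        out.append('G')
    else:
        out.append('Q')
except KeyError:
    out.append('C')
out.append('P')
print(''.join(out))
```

Execution trace: 'M' (try body) → 'C' (outer except KeyError) → 'P' (after the try/except). Output: MCP

Answer: MCP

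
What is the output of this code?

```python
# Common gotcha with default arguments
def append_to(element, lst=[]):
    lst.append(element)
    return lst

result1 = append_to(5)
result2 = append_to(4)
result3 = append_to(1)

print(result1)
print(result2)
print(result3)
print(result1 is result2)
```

Key concept: mutable default argument gotcha.
Step by step:
`result1 = append_to(5)` → result1 = [5]
`result2 = append_to(4)` → result1 = [5, 4] (same object as result2); result2 = [5, 4] (same object as result1)
`result3 = append_to(1)` → result1 = [5, 4, 1] (same object as result2, result3); result2 = [5, 4, 1] (same object as result1, result3); result3 = [5, 4, 1] (same object as result1, result2)
`print(result1)` → prints [5, 4, 1]
`print(result2)` → prints [5, 4, 1]
`print(result3)` → prints [5, 4, 1]
`print(result1 is result2)` → prints True

Answer:
[5, 4, 1]
[5, 4, 1]
[5, 4, 1]
True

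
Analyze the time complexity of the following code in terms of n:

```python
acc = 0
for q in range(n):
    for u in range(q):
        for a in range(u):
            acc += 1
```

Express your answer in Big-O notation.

Each loop level contributes: n × n × n. Multiplying the contributions gives O(n^3).

Answer: O(n^3)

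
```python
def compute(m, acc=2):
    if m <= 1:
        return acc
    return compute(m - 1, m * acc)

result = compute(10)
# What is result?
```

Accumulator trace (n, acc): (10, 2) -> (9, 20) -> (8, 180) -> (7, 1440) -> (6, 10080) -> (5, 60480) -> (4, 302400) -> (3, 1209600) -> (2, 3628800) -> (1, 7257600) -> return 7257600

Answer: 7257600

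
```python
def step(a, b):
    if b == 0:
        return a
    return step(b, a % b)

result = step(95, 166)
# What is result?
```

step(95, 166) -> step(166, 95) -> step(95, 71) -> step(71, 24) -> step(24, 23) -> step(23, 1) -> step(1, 0) -> 1

Answer: 1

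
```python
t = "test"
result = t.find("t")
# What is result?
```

Trace:
`t = "test"` → t = 'test'
`result = t.find("t")` → result = 0
So result = 0

Answer: 0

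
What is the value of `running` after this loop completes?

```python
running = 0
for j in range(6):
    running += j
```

Sum of 0 to 5 = 15
`running` takes the values: 0 → 1 → 3 → 6 → 10 → 15

Answer: 15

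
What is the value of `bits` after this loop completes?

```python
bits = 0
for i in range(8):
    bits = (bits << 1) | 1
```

Build 8 consecutive 1-bits: 0b11111111
`bits` takes the values: 0 → 1 → 3 → 7 → 15 → 31 → 63 → 127 → 255

Answer: 255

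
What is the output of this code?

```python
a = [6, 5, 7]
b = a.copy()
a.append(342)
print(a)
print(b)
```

Key concept: list.copy() creates independent copy.
Step by step:
`a = [6, 5, 7]` → a = [6, 5, 7]
`b = a.copy()` → b = [6, 5, 7]
`a.append(342)` → a = [6, 5, 7, 342]
`print(a)` → prints [6, 5, 7, 342]
`print(b)` → prints [6, 5, 7]

Answer:
[6, 5, 7, 342]
[6, 5, 7]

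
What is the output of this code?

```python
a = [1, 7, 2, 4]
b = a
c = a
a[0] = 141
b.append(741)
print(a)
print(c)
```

Key concept: multiple aliases.
Step by step:
`a = [1, 7, 2, 4]` → a = [1, 7, 2, 4]
`b = a` → b = [1, 7, 2, 4] (same object as a)
`c = a` → c = [1, 7, 2, 4] (same object as a, b)
`a[0] = 141` → a = [141, 7, 2, 4] (same object as b, c); b = [141, 7, 2, 4] (same object as a, c); c = [141, 7, 2, 4] (same object as a, b)
`b.append(741)` → a = [141, 7, 2, 4, 741] (same object as b, c); b = [141, 7, 2, 4, 741] (same object as a, c); c = [141, 7, 2, 4, 741] (same object as a, b)
`print(a)` → prints [141, 7, 2, 4, 741]
`print(c)` → prints [141, 7, 2, 4, 741]

Answer:
[141, 7, 2, 4, 741]
[141, 7, 2, 4, 741]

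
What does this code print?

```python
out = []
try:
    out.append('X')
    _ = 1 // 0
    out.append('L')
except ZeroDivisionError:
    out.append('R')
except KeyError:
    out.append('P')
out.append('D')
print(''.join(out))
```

Execution trace: 'X' (try body) → 'R' (except ZeroDivisionError) → 'D' (after the try/except). Output: XRD

Answer: XRD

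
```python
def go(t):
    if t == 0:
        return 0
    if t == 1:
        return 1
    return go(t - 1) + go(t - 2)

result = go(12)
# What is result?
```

Build up from base cases: go(0)=0, go(1)=1, go(2)=1, go(3)=2, go(4)=3, go(5)=5, go(6)=8, ..., go(12)=144

Answer: 144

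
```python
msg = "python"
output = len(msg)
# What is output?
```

Trace:
`msg = "python"` → msg = 'python'
`output = len(msg)` → output = 6
So output = 6

Answer: 6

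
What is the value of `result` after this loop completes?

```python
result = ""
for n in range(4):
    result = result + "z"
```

Repeat 'z' 4 times
`result` takes the values: "" → "z" → "zz" → "zzz" → "zzzz"

Answer: "zzzz"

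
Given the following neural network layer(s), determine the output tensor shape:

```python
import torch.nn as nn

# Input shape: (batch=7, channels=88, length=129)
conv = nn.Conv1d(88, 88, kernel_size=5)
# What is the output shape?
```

Input: (7, 88, 129) -> Output: (7, 88, 125)

Answer: (7, 88, 125)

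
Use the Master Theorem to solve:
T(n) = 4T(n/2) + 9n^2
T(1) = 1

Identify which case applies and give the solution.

a=4, b=2, f(n)=9n^2. log_2(4) = 2. Since c=2 = 2, Case 2 applies: T(n) = Θ(n^log_b(a) · log n) = O(n^2 log n).

Answer: O(n^2 log n) - Case 2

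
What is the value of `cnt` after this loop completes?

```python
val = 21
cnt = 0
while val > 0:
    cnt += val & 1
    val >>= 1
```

Count set bits in 21 (binary: 0b10101)
`cnt` takes the values: 0 → 1 → 2 → 3

Answer: 3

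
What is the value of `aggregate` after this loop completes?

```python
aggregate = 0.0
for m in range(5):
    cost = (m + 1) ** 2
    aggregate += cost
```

Sum of squared losses 1² + 2² + ... + 5²
`aggregate` takes the values: 0.0 → 1.0 → 5.0 → 14.0 → 30.0 → 55.0

Answer: 55.0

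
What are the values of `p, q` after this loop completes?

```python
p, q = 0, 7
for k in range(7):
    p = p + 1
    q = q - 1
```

p goes 0→7, q goes 7→0
`p, q` takes the values: (0, 7) → (1, 7) → (1, 6) → (2, 6) → (2, 5) → (3, 5) → (3, 4) → (4, 4) → (4, 3) → (5, 3) → (5, 2) → (6, 2) → (6, 1) → (7, 1) → (7, 0)

Answer: 7, 0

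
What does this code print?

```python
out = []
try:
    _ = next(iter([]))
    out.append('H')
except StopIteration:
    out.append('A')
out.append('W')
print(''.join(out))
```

Execution trace: 'A' (except StopIteration) → 'W' (after the try/except). Output: AW

Answer: AW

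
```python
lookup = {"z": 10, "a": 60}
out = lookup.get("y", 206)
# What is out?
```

Trace:
`lookup = {"z": 10, "a": 60}` → lookup = {'z': 10, 'a': 60}
`out = lookup.get("y", 206)` → out = 206
So out = 206

Answer: 206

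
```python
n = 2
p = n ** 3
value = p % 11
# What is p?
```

Trace:
`n = 2` → n = 2
`p = n ** 3` → p = 8
`value = p % 11` → value = 8
So p = 8

Answer: 8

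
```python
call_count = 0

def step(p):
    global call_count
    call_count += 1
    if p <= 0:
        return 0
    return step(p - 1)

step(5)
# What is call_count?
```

Linear recursion stepping by 1: 6 calls from p=5 down to ≤0.

Answer: 6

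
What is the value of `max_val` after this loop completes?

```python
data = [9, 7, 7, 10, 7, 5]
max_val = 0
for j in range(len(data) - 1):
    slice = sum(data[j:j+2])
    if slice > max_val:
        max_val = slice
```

Max sum of 2-element window in [9, 7, 7, 10, 7, 5]
`max_val` takes the values: 0 → 16 → 17

Answer: 17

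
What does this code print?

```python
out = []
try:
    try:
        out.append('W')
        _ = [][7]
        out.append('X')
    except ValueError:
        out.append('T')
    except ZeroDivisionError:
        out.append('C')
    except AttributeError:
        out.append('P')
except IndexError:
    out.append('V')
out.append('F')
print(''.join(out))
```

Execution trace: 'W' (try body) → 'V' (outer except IndexError) → 'F' (after the try/except). Output: WVF

Answer: WVF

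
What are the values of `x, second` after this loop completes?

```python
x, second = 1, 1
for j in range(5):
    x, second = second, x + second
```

Fibonacci: after 5 iterations
`x, second` takes the values: (1, 1) → (1, 2) → (2, 3) → (3, 5) → (5, 8) → (8, 13)

Answer: 8, 13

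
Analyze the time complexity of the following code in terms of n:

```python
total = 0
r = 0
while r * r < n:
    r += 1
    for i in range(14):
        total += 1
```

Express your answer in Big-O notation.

Each loop level contributes: √n × 1. Multiplying the contributions gives O(√n).

Answer: O(√n)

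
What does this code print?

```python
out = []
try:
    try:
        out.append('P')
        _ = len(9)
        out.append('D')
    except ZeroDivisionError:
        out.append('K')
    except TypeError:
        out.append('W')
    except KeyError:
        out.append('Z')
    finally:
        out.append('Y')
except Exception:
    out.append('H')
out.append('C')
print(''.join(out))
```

Execution trace: 'P' (inner try body) → 'W' (inner except TypeError) → 'Y' (inner finally) → 'C' (after the try/except). Output: PWYC

Answer: PWYC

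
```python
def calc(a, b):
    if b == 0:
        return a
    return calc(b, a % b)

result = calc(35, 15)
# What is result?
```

calc(35, 15) -> calc(15, 5) -> calc(5, 0) -> 5

Answer: 5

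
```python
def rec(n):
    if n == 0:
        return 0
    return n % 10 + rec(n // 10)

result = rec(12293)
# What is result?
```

Sum of digits of 12293: 3 + 9 + 2 + 2 + 1 = 17

Answer: 17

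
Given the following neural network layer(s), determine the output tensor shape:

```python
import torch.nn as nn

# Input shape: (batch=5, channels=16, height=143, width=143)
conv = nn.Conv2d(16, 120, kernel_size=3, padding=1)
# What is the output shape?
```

Input: (5, 16, 143, 143) -> Output: (5, 120, 143, 143)

Answer: (5, 120, 143, 143)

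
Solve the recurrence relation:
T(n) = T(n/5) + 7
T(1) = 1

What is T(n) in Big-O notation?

Each step divides n by 5 and adds 7. After log_5(n) steps we reach T(1)=1. So T(n) = 7·log_5(n) + 1 = O(log n).

Answer: O(log n)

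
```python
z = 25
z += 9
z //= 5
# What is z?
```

Trace:
`z = 25` → z = 25
`z += 9` → z = 34
`z //= 5` → z = 6
So z = 6

Answer: 6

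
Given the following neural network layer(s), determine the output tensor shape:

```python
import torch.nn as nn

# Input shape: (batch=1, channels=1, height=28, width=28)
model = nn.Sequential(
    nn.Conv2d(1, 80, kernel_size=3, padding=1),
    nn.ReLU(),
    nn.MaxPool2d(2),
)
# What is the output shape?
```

Input: (1, 1, 28, 28) -> after Conv2d: (1, 80, 28, 28) -> after ReLU: (1, 80, 28, 28) -> Output: (1, 80, 14, 14)

Answer: (1, 80, 14, 14)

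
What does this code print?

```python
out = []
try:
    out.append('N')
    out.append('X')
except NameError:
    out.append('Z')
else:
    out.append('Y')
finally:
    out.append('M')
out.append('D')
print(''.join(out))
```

Execution trace: 'N' (try body) → 'X' (try body, no exception) → 'Y' (else) → 'M' (finally) → 'D' (after the try/except). Output: NXYMD

Answer: NXYMD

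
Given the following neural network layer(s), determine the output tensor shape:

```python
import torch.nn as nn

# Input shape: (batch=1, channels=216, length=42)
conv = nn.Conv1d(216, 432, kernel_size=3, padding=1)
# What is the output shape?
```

Input: (1, 216, 42) -> Output: (1, 432, 42)

Answer: (1, 432, 42)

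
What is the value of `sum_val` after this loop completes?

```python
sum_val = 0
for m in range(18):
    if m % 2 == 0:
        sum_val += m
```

Sum of even numbers 0 to 17
`sum_val` takes the values: 0 → 2 → 6 → 12 → 20 → 30 → 42 → 56 → 72

Answer: 72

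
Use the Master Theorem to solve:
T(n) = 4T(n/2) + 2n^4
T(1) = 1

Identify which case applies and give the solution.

a=4, b=2, f(n)=2n^4. log_2(4) = 2. Since c=4 > 2 and the regularity condition holds (4(n/2)^4 = (4/2^4)n^4 with 4/2^4 < 1), Case 3 applies: T(n) = Θ(f(n)) = O(n^4).

Answer: O(n^4) - Case 3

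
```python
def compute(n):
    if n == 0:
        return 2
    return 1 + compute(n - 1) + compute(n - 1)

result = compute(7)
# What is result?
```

compute(n) = 1 + 2·compute(n-1), compute(0)=2. Closed form: (2+1)·2^7 - 1 = 383.

Answer: 383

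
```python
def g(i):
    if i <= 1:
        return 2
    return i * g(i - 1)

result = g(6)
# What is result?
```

g(6) = 6 * 5 * 4 * 3 * 2 * 2 = 1440

Answer: 1440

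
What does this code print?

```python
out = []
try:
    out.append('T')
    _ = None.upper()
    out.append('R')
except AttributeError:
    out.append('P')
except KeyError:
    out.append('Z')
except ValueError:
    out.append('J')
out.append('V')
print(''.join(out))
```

Execution trace: 'T' (try body) → 'P' (except AttributeError) → 'V' (after the try/except). Output: TPV

Answer: TPV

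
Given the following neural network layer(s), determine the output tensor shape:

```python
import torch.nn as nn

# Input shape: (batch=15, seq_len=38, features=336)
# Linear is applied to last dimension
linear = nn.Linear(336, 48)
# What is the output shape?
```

Input: (15, 38, 336) -> Output: (15, 38, 48)

Answer: (15, 38, 48)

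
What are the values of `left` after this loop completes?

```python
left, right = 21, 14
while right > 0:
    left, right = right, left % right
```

GCD of 21 and 14
`left` takes the values: 21 → 14 → 7

Answer: 7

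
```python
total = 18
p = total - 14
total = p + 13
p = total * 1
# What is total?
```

Trace:
`total = 18` → total = 18
`p = total - 14` → p = 4
`total = p + 13` → total = 17
`p = total * 1` → p = 17
So total = 17

Answer: 17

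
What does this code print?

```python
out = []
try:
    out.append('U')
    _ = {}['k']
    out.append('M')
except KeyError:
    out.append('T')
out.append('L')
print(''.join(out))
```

Execution trace: 'U' (try body) → 'T' (except KeyError) → 'L' (after the try/except). Output: UTL

Answer: UTL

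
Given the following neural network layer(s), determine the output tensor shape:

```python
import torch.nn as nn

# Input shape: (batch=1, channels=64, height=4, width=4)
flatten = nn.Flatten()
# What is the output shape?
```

Input: (1, 64, 4, 4) -> Output: (1, 1024)

Answer: (1, 1024)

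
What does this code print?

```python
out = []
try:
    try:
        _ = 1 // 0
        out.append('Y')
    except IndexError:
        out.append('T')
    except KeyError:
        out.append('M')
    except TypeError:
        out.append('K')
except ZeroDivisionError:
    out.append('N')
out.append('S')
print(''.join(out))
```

Execution trace: 'N' (outer except ZeroDivisionError) → 'S' (after the try/except). Output: NS

Answer: NS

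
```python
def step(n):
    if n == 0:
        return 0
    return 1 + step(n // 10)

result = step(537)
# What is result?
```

Count of digits of 537: 3

Answer: 3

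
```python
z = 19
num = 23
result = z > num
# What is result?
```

Trace:
`z = 19` → z = 19
`num = 23` → num = 23
`result = z > num` → result = False
So result = False

Answer: False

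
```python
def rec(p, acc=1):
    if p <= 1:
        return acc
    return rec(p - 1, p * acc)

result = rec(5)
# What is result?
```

Accumulator trace (n, acc): (5, 1) -> (4, 5) -> (3, 20) -> (2, 60) -> (1, 120) -> return 120

Answer: 120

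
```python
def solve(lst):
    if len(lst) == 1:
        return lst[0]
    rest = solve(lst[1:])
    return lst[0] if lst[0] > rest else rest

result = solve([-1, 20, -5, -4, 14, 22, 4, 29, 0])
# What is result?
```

Recursive max over [-1, 20, -5, -4, 14, 22, 4, 29, 0] = 29

Answer: 29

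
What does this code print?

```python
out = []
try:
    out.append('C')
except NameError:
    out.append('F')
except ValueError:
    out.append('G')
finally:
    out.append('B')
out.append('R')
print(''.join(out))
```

Execution trace: 'C' (try body, no exception) → 'B' (finally) → 'R' (after the try/except). Output: CBR

Answer: CBR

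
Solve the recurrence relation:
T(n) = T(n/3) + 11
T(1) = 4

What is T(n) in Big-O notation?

Each step divides n by 3 and adds 11. After log_3(n) steps we reach T(1)=4. So T(n) = 11·log_3(n) + 4 = O(log n).

Answer: O(log n)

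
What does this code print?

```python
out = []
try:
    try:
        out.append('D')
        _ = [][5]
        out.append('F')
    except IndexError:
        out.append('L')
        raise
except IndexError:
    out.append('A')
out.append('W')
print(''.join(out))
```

Execution trace: 'D' (inner try body) → 'L' (inner except IndexError) → 'A' (outer except IndexError) → 'W' (after the try/except). Output: DLAW

Answer: DLAW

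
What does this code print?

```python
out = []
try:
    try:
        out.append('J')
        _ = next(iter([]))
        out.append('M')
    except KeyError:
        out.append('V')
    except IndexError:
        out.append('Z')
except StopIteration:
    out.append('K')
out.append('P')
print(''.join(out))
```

Execution trace: 'J' (try body) → 'K' (outer except StopIteration) → 'P' (after the try/except). Output: JKP

Answer: JKP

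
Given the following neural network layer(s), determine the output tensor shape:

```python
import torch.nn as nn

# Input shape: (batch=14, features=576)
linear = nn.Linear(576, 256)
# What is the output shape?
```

Input: (14, 576) -> Output: (14, 256)

Answer: (14, 256)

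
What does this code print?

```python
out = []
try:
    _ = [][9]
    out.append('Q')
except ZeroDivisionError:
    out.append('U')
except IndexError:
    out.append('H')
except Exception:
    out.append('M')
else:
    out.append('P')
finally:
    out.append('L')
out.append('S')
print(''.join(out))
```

Execution trace: 'H' (except IndexError) → 'L' (finally) → 'S' (after the try/except). Output: HLS

Answer: HLS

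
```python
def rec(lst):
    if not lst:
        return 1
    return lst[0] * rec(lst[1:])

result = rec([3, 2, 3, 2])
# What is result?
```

Product over [3, 2, 3, 2] = 3 * 2 * 3 * 2 = 36

Answer: 36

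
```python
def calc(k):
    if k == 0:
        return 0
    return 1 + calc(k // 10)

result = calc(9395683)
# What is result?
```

Count of digits of 9395683: 7

Answer: 7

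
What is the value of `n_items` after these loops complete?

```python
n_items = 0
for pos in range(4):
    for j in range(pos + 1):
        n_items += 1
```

Triangle: 1 + 2 + ... + 4
`n_items` takes the values: 0 → 1 → 2 → 3 → 4 → 5 → 6 → 7 → 8 → 9 → 10

Answer: 10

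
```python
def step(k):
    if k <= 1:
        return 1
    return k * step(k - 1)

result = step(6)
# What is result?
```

step(6) = 6 * 5 * 4 * 3 * 2 * 1 = 720

Answer: 720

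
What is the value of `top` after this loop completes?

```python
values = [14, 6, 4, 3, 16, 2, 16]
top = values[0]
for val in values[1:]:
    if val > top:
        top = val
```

Maximum of [14, 6, 4, 3, 16, 2, 16]
`top` takes the values: 14 → 16

Answer: 16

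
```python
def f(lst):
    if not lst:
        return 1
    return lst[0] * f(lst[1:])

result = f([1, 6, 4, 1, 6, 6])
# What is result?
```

Product over [1, 6, 4, 1, 6, 6] = 1 * 6 * 4 * 1 * 6 * 6 = 864

Answer: 864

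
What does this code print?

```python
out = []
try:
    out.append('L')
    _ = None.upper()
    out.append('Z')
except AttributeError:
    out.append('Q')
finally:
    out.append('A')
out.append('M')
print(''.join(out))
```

Execution trace: 'L' (try body) → 'Q' (except AttributeError) → 'A' (finally) → 'M' (after the try/except). Output: LQAM

Answer: LQAM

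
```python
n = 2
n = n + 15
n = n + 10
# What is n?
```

Trace:
`n = 2` → n = 2
`n = n + 15` → n = 17
`n = n + 10` → n = 27
So n = 27

Answer: 27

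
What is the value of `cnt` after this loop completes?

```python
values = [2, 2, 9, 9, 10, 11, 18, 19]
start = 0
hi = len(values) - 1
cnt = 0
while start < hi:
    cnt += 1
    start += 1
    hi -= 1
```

Iterations until pointers meet (list length 8)
`cnt` takes the values: 0 → 1 → 2 → 3 → 4

Answer: 4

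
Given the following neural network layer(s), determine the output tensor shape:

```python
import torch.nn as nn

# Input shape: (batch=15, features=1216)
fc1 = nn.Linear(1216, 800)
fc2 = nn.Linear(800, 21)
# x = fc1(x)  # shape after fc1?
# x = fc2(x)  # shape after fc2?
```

Input: (15, 1216) -> after fc1: (15, 800) -> Output: (15, 21)

Answer: (15, 21)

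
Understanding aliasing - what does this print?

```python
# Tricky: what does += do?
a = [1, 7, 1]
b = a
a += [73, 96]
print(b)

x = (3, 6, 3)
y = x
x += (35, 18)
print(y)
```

Key concept: += behavior differs for mutable vs immutable.
Step by step:
`a = [1, 7, 1]` → a = [1, 7, 1]
`b = a` → b = [1, 7, 1] (same object as a)
`a += [73, 96]` → a = [1, 7, 1, 73, 96] (same object as b); b = [1, 7, 1, 73, 96] (same object as a)
`print(b)` → prints [1, 7, 1, 73, 96]
`x = (3, 6, 3)` → x = (3, 6, 3)
`y = x` → y = (3, 6, 3)
`x += (35, 18)` → x = (3, 6, 3, 35, 18)
`print(y)` → prints (3, 6, 3)

Answer:
[1, 7, 1, 73, 96]
(3, 6, 3)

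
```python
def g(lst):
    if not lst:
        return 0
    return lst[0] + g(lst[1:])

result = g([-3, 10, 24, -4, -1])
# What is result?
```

(-3) + 10 + 24 + (-4) + (-1) + 0 = 26

Answer: 26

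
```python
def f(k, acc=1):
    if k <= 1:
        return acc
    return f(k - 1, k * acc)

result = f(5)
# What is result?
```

Accumulator trace (n, acc): (5, 1) -> (4, 5) -> (3, 20) -> (2, 60) -> (1, 120) -> return 120

Answer: 120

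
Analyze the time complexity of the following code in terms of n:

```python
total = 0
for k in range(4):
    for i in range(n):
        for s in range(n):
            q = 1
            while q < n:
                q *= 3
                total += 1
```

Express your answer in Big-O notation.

Each loop level contributes: 1 × n × n × log n. Multiplying the contributions gives O(n^2 log n).

Answer: O(n^2 log n)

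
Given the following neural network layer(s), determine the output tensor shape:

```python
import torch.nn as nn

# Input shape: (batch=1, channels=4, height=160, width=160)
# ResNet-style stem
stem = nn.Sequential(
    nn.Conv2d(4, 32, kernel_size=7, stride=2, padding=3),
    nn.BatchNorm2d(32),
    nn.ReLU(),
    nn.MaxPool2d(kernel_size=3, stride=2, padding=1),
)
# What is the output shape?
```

Input: (1, 4, 160, 160) -> after Conv2d 7x7 stride=2: (1, 32, 80, 80) -> Output: (1, 32, 40, 40)

Answer: (1, 32, 40, 40)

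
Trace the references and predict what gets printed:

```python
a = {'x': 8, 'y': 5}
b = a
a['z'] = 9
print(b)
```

Key concept: dict aliasing.
Step by step:
`a = {'x': 8, 'y': 5}` → a = {'x': 8, 'y': 5}
`b = a` → b = {'x': 8, 'y': 5} (same object as a)
`a['z'] = 9` → a = {'x': 8, 'y': 5, 'z': 9} (same object as b); b = {'x': 8, 'y': 5, 'z': 9} (same object as a)
`print(b)` → prints {'x': 8, 'y': 5, 'z': 9}

Answer: {'x': 8, 'y': 5, 'z': 9}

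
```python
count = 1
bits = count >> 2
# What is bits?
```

Trace:
`count = 1` → count = 1
`bits = count >> 2` → bits = 0
So bits = 0

Answer: 0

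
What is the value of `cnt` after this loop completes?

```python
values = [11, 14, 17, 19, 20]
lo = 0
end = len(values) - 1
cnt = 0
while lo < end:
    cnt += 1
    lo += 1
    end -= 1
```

Iterations until pointers meet (list length 5)
`cnt` takes the values: 0 → 1 → 2

Answer: 2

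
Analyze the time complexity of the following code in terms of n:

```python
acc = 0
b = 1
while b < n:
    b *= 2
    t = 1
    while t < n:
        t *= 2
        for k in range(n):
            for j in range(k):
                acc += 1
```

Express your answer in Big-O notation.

Each loop level contributes: log n × log n × n × n. Multiplying the contributions gives O(n^2 log² n).

Answer: O(n^2 log² n)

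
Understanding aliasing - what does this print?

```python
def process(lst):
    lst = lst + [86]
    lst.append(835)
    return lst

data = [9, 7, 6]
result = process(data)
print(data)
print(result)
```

Key concept: rebinding parameter vs mutation.
Step by step:
`data = [9, 7, 6]` → data = [9, 7, 6]
`result = process(data)` → result = [9, 7, 6, 86, 835]
`print(data)` → prints [9, 7, 6]
`print(result)` → prints [9, 7, 6, 86, 835]

Answer:
[9, 7, 6]
[9, 7, 6, 86, 835]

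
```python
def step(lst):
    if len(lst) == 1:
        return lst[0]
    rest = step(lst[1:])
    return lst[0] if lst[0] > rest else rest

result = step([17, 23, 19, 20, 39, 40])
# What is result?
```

Recursive max over [17, 23, 19, 20, 39, 40] = 40

Answer: 40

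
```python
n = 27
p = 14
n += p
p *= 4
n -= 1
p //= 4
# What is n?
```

Trace:
`n = 27` → n = 27
`p = 14` → p = 14
`n += p` → n = 41
`p *= 4` → p = 56
`n -= 1` → n = 40
`p //= 4` → p = 14
So n = 40

Answer: 40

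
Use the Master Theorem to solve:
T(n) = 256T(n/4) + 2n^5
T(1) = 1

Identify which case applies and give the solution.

a=256, b=4, f(n)=2n^5. log_4(256) = 4. Since c=5 > 4 and the regularity condition holds (256(n/4)^5 = (256/4^5)n^5 with 256/4^5 < 1), Case 3 applies: T(n) = Θ(f(n)) = O(n^5).

Answer: O(n^5) - Case 3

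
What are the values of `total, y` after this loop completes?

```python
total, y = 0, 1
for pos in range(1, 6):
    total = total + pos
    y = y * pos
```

Sum and factorial of 1 to 5
`total, y` takes the values: (0, 1) → (1, 1) → (3, 1) → (3, 2) → (6, 2) → (6, 6) → (10, 6) → (10, 24) → (15, 24) → (15, 120)

Answer: 15, 120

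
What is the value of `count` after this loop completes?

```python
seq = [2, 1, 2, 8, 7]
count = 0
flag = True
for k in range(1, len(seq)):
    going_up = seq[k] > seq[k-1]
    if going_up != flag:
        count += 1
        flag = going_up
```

Count direction changes in [2, 1, 2, 8, 7]
`count` takes the values: 0 → 1 → 2 → 3

Answer: 3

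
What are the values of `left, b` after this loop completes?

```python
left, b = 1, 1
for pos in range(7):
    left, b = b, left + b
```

Fibonacci: after 7 iterations
`left, b` takes the values: (1, 1) → (1, 2) → (2, 3) → (3, 5) → (5, 8) → (8, 13) → (13, 21) → (21, 34)

Answer: 21, 34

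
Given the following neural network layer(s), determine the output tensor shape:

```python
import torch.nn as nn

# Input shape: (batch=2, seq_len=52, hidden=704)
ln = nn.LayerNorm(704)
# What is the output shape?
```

Input: (2, 52, 704) -> Output: (2, 52, 704)

Answer: (2, 52, 704)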